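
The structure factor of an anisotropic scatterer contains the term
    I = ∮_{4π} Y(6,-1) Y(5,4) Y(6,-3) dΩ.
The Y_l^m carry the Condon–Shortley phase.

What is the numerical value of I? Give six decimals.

0.000000

L=17 odd ⇒ parity kills the (l;000) factor ⇒ I = 0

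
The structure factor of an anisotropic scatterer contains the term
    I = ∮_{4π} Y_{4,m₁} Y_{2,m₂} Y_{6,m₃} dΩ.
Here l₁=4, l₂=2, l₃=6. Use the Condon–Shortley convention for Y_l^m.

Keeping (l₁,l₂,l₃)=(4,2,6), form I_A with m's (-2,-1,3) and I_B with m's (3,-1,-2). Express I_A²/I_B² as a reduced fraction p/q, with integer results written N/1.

Same 4,2,6: normalisation and zero-m 3j drop out of the ratio.
A: Δ: 0! 8! 4! / 13! → 1/6435; sum: t=0:+1/8640 = 1/8640; 3j²(4 2 6; -2 -1 3) = Δ·Π!·Σ² = 28/715  (sign -1)
B: Δ: 0! 8! 4! / 13! → 1/6435; sum: t=0:+1/30240 = 1/30240; 3j²(4 2 6; 3 -1 -2) = Δ·Π!·Σ² = 32/6435  (sign +1)
I_A²/I_B² = (28/715)/(32/6435) = 63/8

63/8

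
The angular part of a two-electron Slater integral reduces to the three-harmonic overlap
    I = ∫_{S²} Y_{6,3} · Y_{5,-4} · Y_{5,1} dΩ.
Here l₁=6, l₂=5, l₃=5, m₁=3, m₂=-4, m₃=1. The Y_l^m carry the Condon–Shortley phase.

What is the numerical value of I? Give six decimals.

-0.020582

Checks pass: Σm=0; 16 even; l₃=5∈[1,11].
(2·6+1)(2·5+1)(2·5+1) = 1573
Δ: 6! 6! 4! / 17! → 1/28588560
sum: t=1:−1/345600 t=2:+1/13824 t=3:−1/5184 t=4:+1/13824 t=5:−1/345600 = -7/129600
3j²(6 5 5; 0 0 0) = Δ·Π!·Σ² = 80/7293  (sign +1)
sum: t=0:+1/155520 t=1:−1/138240 = -1/1244160
3j²(6 5 5; 3 -4 1) = Δ·Π!·Σ² = 3/9724  (sign -1)
combine: 4πI² = 1573·80/7293·3/9724 = 20/3757
take √, sign -1: I = -0.02058209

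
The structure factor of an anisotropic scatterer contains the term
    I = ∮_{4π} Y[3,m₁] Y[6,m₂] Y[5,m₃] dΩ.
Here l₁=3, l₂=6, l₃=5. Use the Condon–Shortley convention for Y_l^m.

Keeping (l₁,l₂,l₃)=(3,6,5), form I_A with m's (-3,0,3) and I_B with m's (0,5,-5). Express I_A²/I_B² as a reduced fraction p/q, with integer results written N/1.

28/99

Shared (l₁,l₂,l₃)=(3,6,5): N and (l;000)² cancel in I_A²/I_B².
A: Δ = 4!·2!·8!/15! = 1/675675; Racah Σ t=4..4: t=4:+1/69120 = 1/69120; ⇒ 3j(3 6 5; -3 0 3)² = 4/429, sgn +1
B: Δ = 4!·2!·8!/15! = 1/675675; Racah Σ t=3..3: t=3:−1/483840 = -1/483840; ⇒ 3j(3 6 5; 0 5 -5)² = 3/91, sgn -1
I_A²/I_B² = (4/429)/(3/91) = 28/99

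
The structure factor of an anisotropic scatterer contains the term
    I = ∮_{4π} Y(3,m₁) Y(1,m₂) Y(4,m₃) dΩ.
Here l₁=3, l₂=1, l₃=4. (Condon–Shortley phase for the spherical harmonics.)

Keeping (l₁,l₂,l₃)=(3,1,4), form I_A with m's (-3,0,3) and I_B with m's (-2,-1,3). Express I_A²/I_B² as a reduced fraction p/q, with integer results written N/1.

Shared (l₁,l₂,l₃)=(3,1,4): N and (l;000)² cancel in I_A²/I_B².
A: Δ = 0!·6!·2!/9! = 1/252; Racah Σ t=0..0: t=0:+1/720 = 1/720; ⇒ 3j(3 1 4; -3 0 3)² = 1/36, sgn -1
B: Δ = 0!·6!·2!/9! = 1/252; Racah Σ t=0..0: t=0:+1/240 = 1/240; ⇒ 3j(3 1 4; -2 -1 3)² = 1/12, sgn -1
I_A²/I_B² = (1/36)/(1/12) = 1/3

1/3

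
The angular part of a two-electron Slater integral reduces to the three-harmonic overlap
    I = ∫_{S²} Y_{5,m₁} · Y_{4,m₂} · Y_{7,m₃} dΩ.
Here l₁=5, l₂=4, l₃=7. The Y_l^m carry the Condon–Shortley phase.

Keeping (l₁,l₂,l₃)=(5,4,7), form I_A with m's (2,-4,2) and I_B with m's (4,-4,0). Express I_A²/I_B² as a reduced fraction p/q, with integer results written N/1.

Same 5,4,7: normalisation and zero-m 3j drop out of the ratio.
A: Δ: 2! 8! 6! / 17! → 1/6126120; sum: t=0:+1/1036800 = 1/1036800; 3j²(5 4 7; 2 -4 2) = Δ·Π!·Σ² = 98/12155  (sign -1)
B: Δ: 2! 8! 6! / 17! → 1/6126120; sum: t=0:+1/7257600 = 1/7257600; 3j²(5 4 7; 4 -4 0) = Δ·Π!·Σ² = 14/12155  (sign -1)
I_A²/I_B² = (98/12155)/(14/12155) = 7/1

7/1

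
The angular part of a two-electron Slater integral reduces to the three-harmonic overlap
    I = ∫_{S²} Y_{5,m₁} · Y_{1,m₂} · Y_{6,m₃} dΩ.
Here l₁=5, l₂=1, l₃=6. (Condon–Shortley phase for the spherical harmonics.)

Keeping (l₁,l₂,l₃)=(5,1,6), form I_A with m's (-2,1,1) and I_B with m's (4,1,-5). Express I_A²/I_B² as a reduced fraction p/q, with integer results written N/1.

2/11

Same 5,1,6: normalisation and zero-m 3j drop out of the ratio.
A: Δ: 0! 10! 2! / 13! → 1/858; sum: t=0:+1/60480 = 1/60480; 3j²(5 1 6; -2 1 1) = Δ·Π!·Σ² = 5/429  (sign -1)
B: Δ: 0! 10! 2! / 13! → 1/858; sum: t=0:+1/725760 = 1/725760; 3j²(5 1 6; 4 1 -5) = Δ·Π!·Σ² = 5/78  (sign -1)
I_A²/I_B² = (5/429)/(5/78) = 2/11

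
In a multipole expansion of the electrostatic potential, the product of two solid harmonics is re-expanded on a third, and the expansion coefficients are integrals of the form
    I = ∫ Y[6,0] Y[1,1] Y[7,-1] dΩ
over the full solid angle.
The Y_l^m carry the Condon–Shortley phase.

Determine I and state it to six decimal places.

-0.185147

Rules hold: Σm=0, L=14 even, 5≤7≤7.
N = 13·3·15 = 585
Δ = 0!·12!·2!/15! = 1/1365
Racah Σ t=0..0: t=0:+1/518400 = 1/518400
⇒ 3j(6 1 7; 0 0 0)² = 7/195, sgn -1
Racah Σ t=0..0: t=0:+1/1036800 = 1/1036800
⇒ 3j(6 1 7; 0 1 -1)² = 4/195, sgn +1
4πI² = N·(3j₀)²·(3jₘ)² = 28/65
I = -1·√(0.430769/4π) = -0.18514731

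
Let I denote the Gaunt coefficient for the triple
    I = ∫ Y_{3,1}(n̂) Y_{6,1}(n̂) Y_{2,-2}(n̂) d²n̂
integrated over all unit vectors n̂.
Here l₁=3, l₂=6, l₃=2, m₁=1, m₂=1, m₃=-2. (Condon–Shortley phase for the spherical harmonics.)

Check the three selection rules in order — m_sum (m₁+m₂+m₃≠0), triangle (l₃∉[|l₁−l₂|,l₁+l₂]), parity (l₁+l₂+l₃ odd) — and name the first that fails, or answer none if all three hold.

Σmᵢ = 0  ✓
l₃∈[|l₁−l₂|,l₁+l₂]=[3,9], have l₃=2  ✗
Σlᵢ = 11 ⇒ odd

triangle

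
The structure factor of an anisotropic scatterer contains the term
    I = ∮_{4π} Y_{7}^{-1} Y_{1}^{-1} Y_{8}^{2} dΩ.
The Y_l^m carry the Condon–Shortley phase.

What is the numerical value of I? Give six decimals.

Checks pass: Σm=0; 16 even; l₃=8∈[6,8].
(2·7+1)(2·1+1)(2·8+1) = 765
Δ: 0! 14! 2! / 17! → 1/2040
sum: t=0:+1/25401600 = 1/25401600
3j²(7 1 8; 0 0 0) = Δ·Π!·Σ² = 8/255  (sign +1)
sum: t=0:+1/58060800 = 1/58060800
3j²(7 1 8; -1 -1 2) = Δ·Π!·Σ² = 3/136  (sign +1)
combine: 4πI² = 765·8/255·3/136 = 9/17
take √, sign +1: I = 0.20525411

0.205254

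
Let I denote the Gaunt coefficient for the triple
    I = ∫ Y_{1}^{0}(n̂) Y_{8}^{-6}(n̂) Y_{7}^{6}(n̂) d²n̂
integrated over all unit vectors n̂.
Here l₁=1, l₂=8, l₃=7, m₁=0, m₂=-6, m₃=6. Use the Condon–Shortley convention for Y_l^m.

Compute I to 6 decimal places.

0.161907

Checks pass: Σm=0; 16 even; l₃=7∈[7,9].
(2·1+1)(2·8+1)(2·7+1) = 765
Δ: 2! 0! 14! / 17! → 1/2040
sum: t=1:−1/25401600 = -1/25401600
3j²(1 8 7; 0 0 0) = Δ·Π!·Σ² = 8/255  (sign +1)
sum: t=1:−1/6227020800 = -1/6227020800
3j²(1 8 7; 0 -6 6) = Δ·Π!·Σ² = 7/510  (sign +1)
combine: 4πI² = 765·8/255·7/510 = 28/85
take √, sign +1: I = 0.16190663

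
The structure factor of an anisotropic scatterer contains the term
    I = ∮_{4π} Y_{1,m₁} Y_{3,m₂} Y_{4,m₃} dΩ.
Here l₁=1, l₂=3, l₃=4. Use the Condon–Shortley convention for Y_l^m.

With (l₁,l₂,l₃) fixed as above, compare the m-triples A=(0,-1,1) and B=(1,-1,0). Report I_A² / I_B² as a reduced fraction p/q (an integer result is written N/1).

Same 1,3,4: normalisation and zero-m 3j drop out of the ratio.
A: Δ: 0! 2! 6! / 9! → 1/252; sum: t=0:+1/48 = 1/48; 3j²(1 3 4; 0 -1 1) = Δ·Π!·Σ² = 5/84  (sign -1)
B: Δ: 0! 2! 6! / 9! → 1/252; sum: t=0:+1/96 = 1/96; 3j²(1 3 4; 1 -1 0) = Δ·Π!·Σ² = 1/42  (sign +1)
I_A²/I_B² = (5/84)/(1/42) = 5/2

5/2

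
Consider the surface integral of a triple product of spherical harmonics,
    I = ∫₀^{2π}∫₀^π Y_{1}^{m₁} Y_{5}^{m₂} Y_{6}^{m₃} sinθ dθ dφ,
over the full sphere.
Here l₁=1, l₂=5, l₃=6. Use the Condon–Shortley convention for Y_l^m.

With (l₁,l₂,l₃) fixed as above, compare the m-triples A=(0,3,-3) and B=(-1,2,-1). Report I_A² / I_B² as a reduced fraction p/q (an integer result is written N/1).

Same 1,5,6: normalisation and zero-m 3j drop out of the ratio.
A: Δ: 0! 2! 10! / 13! → 1/858; sum: t=0:+1/80640 = 1/80640; 3j²(1 5 6; 0 3 -3) = Δ·Π!·Σ² = 9/286  (sign -1)
B: Δ: 0! 2! 10! / 13! → 1/858; sum: t=0:+1/60480 = 1/60480; 3j²(1 5 6; -1 2 -1) = Δ·Π!·Σ² = 5/429  (sign -1)
I_A²/I_B² = (9/286)/(5/429) = 27/10

27/10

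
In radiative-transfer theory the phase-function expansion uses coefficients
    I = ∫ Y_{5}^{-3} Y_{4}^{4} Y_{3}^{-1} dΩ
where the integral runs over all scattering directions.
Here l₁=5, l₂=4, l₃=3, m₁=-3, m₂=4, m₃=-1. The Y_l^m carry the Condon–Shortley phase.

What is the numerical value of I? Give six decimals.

m-sum 0 ✓  L=12 even ✓  1≤3≤9 ✓
Π(2lᵢ+1) = 11×9×7 = 693
triangle coeff Δ(5,4,3) = 1/180180
Σ_t [2,4]: t=2:+1/576 t=3:−1/144 t=4:+1/576 = -1/288
(3j)²=20/1001 [(5 4 3; 0 0 0)], sign=+1
Σ_t [6,6]: t=6:+1/5760 = 1/5760
(3j)²=56/2145 [(5 4 3; -3 4 -1)], sign=+1
⇒ 4πI² = 672/1859
I = (+1)√(672/1859/(4π)) = 0.16960553

0.169606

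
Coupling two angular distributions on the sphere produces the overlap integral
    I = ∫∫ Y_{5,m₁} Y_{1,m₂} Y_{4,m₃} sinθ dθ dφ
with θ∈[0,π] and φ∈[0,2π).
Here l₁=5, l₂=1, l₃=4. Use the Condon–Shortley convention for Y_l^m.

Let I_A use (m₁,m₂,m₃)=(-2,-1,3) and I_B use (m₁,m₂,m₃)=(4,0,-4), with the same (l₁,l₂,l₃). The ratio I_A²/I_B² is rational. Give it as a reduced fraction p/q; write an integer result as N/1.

1/3

l's match ⇒ only the (l;m) 3-j factors differ between A and B.
A: triangle coeff Δ(5,1,4) = 1/495; Σ_t [0,0]: t=0:+1/10080 = 1/10080; (3j)²=1/165 [(5 1 4; -2 -1 3)], sign=-1
B: triangle coeff Δ(5,1,4) = 1/495; Σ_t [1,1]: t=1:−1/40320 = -1/40320; (3j)²=1/55 [(5 1 4; 4 0 -4)], sign=-1
I_A²/I_B² = (1/165)/(1/55) = 1/3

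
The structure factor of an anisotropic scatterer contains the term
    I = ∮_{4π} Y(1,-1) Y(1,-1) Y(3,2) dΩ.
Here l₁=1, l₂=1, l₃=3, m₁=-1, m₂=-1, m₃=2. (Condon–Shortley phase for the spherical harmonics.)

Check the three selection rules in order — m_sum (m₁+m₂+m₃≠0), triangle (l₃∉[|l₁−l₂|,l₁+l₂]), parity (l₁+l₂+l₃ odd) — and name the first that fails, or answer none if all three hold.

Σmᵢ = 0  ✓
l₃∈[|l₁−l₂|,l₁+l₂]=[0,2], have l₃=3  ✗
Σlᵢ = 5 ⇒ odd

triangle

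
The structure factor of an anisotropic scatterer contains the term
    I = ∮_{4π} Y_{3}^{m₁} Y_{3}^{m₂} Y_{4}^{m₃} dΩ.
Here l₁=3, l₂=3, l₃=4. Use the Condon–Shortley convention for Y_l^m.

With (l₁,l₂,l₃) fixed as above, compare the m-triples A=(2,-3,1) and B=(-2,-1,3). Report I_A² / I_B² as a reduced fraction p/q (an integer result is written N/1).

15/7

Same 3,3,4: normalisation and zero-m 3j drop out of the ratio.
A: Δ: 2! 4! 4! / 11! → 1/34650; sum: t=0:+1/288 = 1/288; 3j²(3 3 4; 2 -3 1) = Δ·Π!·Σ² = 5/231  (sign -1)
B: Δ: 2! 4! 4! / 11! → 1/34650; sum: t=1:−1/144 t=2:+1/288 = -1/288; 3j²(3 3 4; -2 -1 3) = Δ·Π!·Σ² = 1/99  (sign +1)
I_A²/I_B² = (5/231)/(1/99) = 15/7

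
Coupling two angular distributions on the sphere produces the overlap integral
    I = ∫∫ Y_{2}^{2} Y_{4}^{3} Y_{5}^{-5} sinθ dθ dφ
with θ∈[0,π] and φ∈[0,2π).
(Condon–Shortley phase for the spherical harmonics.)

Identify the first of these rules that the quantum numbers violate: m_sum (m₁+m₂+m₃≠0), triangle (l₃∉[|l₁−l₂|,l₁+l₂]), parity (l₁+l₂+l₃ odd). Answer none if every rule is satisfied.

Σmᵢ = 0  ✓
l₃∈[|l₁−l₂|,l₁+l₂]=[2,6], have l₃=5  ✓
Σlᵢ = 11 ⇒ odd  ✗

parity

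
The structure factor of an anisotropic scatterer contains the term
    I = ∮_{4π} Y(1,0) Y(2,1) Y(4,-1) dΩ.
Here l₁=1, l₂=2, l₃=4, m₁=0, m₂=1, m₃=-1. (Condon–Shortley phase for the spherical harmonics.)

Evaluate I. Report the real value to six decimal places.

triangle: need 1≤l₃≤3, have 4; I=0

0.000000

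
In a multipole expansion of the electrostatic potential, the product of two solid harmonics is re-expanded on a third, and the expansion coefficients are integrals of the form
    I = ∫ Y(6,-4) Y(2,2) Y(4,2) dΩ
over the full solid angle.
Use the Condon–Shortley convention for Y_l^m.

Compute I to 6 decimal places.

0.230476

Rules hold: Σm=0, L=12 even, 4≤4≤8.
N = 13·5·9 = 585
Δ = 4!·8!·0!/13! = 1/6435
Racah Σ t=2..2: t=2:+1/2304 = 1/2304
⇒ 3j(6 2 4; 0 0 0)² = 5/143, sgn +1
Racah Σ t=4..4: t=4:+1/34560 = 1/34560
⇒ 3j(6 2 4; -4 2 2)² = 14/429, sgn +1
4πI² = N·(3j₀)²·(3jₘ)² = 1050/1573
I = +1·√(0.667514/4π) = 0.23047581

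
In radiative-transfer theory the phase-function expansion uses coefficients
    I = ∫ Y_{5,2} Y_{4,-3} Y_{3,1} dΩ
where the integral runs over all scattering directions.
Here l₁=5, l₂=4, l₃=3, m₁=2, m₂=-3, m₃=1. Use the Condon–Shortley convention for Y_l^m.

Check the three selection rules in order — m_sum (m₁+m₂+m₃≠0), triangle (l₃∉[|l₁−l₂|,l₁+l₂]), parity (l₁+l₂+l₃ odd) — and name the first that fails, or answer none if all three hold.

azimuthal sum: 2 − 3 + 1 = 0  ✓
1 ≤ 3 ≤ 9 (triangle on l)  ✓
L = 5 + 4 + 3 = 12 (even)  ✓

none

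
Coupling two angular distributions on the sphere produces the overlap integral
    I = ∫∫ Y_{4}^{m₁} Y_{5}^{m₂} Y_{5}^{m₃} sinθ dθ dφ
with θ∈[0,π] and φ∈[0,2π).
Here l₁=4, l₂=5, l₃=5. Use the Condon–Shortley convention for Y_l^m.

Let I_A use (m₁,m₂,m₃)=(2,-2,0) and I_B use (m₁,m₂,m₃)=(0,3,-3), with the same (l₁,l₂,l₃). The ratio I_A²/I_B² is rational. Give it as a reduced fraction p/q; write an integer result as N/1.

7/12

l's match ⇒ only the (l;m) 3-j factors differ between A and B.
A: triangle coeff Δ(4,5,5) = 1/3153150; Σ_t [0,2]: t=0:+1/3456 t=1:−1/1728 t=2:+1/11520 = -7/34560; (3j)²=7/858 [(4 5 5; 2 -2 0)], sign=+1
B: triangle coeff Δ(4,5,5) = 1/3153150; Σ_t [2,4]: t=2:+1/11520 t=3:−1/4320 t=4:+1/27648 = -1/9216; (3j)²=2/143 [(4 5 5; 0 3 -3)], sign=-1
I_A²/I_B² = (7/858)/(2/143) = 7/12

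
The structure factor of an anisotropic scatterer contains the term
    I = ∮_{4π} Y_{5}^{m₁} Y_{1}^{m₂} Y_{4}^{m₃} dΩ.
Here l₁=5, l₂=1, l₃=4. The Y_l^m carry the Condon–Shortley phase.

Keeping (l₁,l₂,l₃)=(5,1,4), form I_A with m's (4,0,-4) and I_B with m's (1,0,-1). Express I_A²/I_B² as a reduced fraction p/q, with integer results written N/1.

3/8

Same 5,1,4: normalisation and zero-m 3j drop out of the ratio.
A: Δ: 2! 8! 0! / 11! → 1/495; sum: t=1:−1/40320 = -1/40320; 3j²(5 1 4; 4 0 -4) = Δ·Π!·Σ² = 1/55  (sign -1)
B: Δ: 2! 8! 0! / 11! → 1/495; sum: t=1:−1/720 = -1/720; 3j²(5 1 4; 1 0 -1) = Δ·Π!·Σ² = 8/165  (sign +1)
I_A²/I_B² = (1/55)/(8/165) = 3/8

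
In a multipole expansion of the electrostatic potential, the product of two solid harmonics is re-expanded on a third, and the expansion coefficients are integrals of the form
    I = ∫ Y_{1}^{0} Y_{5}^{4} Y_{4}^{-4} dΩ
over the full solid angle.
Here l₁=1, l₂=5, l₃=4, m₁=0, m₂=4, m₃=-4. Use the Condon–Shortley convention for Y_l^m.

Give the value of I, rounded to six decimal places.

0.147319

m-sum 0 ✓  L=10 even ✓  4≤4≤6 ✓
Π(2lᵢ+1) = 3×11×9 = 297
triangle coeff Δ(1,5,4) = 1/495
Σ_t [1,1]: t=1:−1/576 = -1/576
(3j)²=5/99 [(1 5 4; 0 0 0)], sign=-1
Σ_t [1,1]: t=1:−1/40320 = -1/40320
(3j)²=1/55 [(1 5 4; 0 4 -4)], sign=-1
⇒ 4πI² = 3/11
I = (+1)√(3/11/(4π)) = 0.14731920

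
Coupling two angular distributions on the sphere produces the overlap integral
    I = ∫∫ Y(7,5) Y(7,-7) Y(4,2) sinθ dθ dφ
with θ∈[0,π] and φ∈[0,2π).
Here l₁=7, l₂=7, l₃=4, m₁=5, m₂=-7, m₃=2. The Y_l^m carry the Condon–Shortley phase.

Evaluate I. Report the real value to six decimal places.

-0.164155

Rules hold: Σm=0, L=18 even, 0≤4≤14.
N = 15·15·9 = 2025
Δ = 10!·4!·4!/19! = 1/58198140
Racah Σ t=3..7: t=3:−1/17418240 t=4:+1/622080 t=5:−1/230400 t=6:+1/622080 t=7:−1/17418240 = -1/806400
⇒ 3j(7 7 4; 0 0 0)² = 2268/230945, sgn -1
Racah Σ t=0..0: t=0:+1/348364800 = 1/348364800
⇒ 3j(7 7 4; 5 -7 2)² = 11/646, sgn +1
4πI² = N·(3j₀)²·(3jₘ)² = 459270/1356277
I = -1·√(0.338626/4π) = -0.16415530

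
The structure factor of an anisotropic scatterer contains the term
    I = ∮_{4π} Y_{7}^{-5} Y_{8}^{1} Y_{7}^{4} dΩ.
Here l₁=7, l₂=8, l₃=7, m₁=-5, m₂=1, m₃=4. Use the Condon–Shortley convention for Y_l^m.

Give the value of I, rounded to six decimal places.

0.054928

Checks pass: Σm=0; 22 even; l₃=7∈[1,15].
(2·7+1)(2·8+1)(2·7+1) = 3825
Δ: 8! 6! 8! / 23! → 1/22086194130
sum: t=1:−1/18289152000 t=2:+1/248832000 t=3:−1/24883200 t=4:+1/11943936 t=5:−1/24883200 t=6:+1/248832000 t=7:−1/18289152000 = 11/975421440
3j²(7 8 7; 0 0 0) = Δ·Π!·Σ² = 1750/289731  (sign -1)
sum: t=6:+1/746496000 t=7:−1/870912000 t=8:+1/9754214400 = 43/146313216000
3j²(7 8 7; -5 1 4) = Δ·Π!·Σ² = 5547/3380195  (sign -1)
combine: 4πI² = 3825·1750/289731·5547/3380195 = 20801250/548653937
take √, sign +1: I = 0.05492759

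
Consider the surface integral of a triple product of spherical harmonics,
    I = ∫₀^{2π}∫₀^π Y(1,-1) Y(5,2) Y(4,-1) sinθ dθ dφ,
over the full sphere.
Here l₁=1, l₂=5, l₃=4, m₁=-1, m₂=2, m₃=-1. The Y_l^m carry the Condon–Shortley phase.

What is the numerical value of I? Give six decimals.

m-sum 0 ✓  L=10 even ✓  4≤4≤6 ✓
Π(2lᵢ+1) = 3×11×9 = 297
triangle coeff Δ(1,5,4) = 1/495
Σ_t [1,1]: t=1:−1/576 = -1/576
(3j)²=5/99 [(1 5 4; 0 0 0)], sign=-1
Σ_t [2,2]: t=2:+1/1440 = 1/1440
(3j)²=7/165 [(1 5 4; -1 2 -1)], sign=-1
⇒ 4πI² = 7/11
I = (+1)√(7/11/(4π)) = 0.22503380

0.225034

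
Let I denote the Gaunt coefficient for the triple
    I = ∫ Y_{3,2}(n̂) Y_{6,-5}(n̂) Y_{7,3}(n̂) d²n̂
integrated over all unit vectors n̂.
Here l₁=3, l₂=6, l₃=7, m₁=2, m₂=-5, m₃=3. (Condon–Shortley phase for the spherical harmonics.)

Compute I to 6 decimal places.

Checks pass: Σm=0; 16 even; l₃=7∈[3,9].
(2·3+1)(2·6+1)(2·7+1) = 1365
Δ: 2! 4! 10! / 17! → 1/2042040
sum: t=0:+1/207360 t=1:−1/57600 t=2:+1/207360 = -1/129600
3j²(3 6 7; 0 0 0) = Δ·Π!·Σ² = 168/12155  (sign +1)
sum: t=0:+1/4354560 t=1:−1/87091200 = 19/87091200
3j²(3 6 7; 2 -5 3) = Δ·Π!·Σ² = 361/37128  (sign +1)
combine: 4πI² = 1365·168/12155·361/37128 = 7581/41327
take √, sign +1: I = 0.12082071

0.120821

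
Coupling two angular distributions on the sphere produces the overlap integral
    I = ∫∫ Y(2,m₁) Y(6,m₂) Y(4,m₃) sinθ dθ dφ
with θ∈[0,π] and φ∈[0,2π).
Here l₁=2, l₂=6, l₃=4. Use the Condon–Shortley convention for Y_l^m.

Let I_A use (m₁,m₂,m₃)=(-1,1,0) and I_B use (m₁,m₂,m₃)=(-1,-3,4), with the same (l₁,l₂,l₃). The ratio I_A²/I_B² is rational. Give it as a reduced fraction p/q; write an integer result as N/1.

175/9

l's match ⇒ only the (l;m) 3-j factors differ between A and B.
A: triangle coeff Δ(2,6,4) = 1/6435; Σ_t [3,3]: t=3:−1/3456 = -1/3456; (3j)²=35/1287 [(2 6 4; -1 1 0)], sign=-1
B: triangle coeff Δ(2,6,4) = 1/6435; Σ_t [3,3]: t=3:−1/241920 = -1/241920; (3j)²=1/715 [(2 6 4; -1 -3 4)], sign=-1
I_A²/I_B² = (35/1287)/(1/715) = 175/9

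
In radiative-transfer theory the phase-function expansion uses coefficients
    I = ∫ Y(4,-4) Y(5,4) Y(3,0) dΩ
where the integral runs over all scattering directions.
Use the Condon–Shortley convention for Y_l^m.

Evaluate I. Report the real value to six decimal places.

Checks pass: Σm=0; 12 even; l₃=3∈[1,9].
(2·4+1)(2·5+1)(2·3+1) = 693
Δ: 6! 2! 4! / 13! → 1/180180
sum: t=2:+1/576 t=3:−1/144 t=4:+1/576 = -1/288
3j²(4 5 3; 0 0 0) = Δ·Π!·Σ² = 20/1001  (sign +1)
sum: t=6:+1/8640 = 1/8640
3j²(4 5 3; -4 4 0) = Δ·Π!·Σ² = 28/715  (sign -1)
combine: 4πI² = 693·20/1001·28/715 = 1008/1859
take √, sign -1: I = -0.20772350

-0.207724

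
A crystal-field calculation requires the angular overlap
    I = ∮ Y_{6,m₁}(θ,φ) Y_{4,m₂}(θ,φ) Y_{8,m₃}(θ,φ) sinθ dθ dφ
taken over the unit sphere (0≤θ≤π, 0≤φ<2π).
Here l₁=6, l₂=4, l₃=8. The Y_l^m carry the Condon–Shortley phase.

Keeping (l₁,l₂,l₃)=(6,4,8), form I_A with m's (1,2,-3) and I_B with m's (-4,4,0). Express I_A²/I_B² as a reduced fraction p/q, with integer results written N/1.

Same 6,4,8: normalisation and zero-m 3j drop out of the ratio.
A: Δ: 2! 10! 6! / 19! → 1/23279256; sum: t=0:+1/20736000 t=1:−1/2073600 t=2:+1/2903040 = -13/145152000; 3j²(6 4 8; 1 2 -3) = Δ·Π!·Σ² = 13/9044  (sign +1)
B: Δ: 2! 10! 6! / 19! → 1/23279256; sum: t=2:+1/116121600 = 1/116121600; 3j²(6 4 8; -4 4 0) = Δ·Π!·Σ² = 70/46189  (sign +1)
I_A²/I_B² = (13/9044)/(70/46189) = 1859/1960

1859/1960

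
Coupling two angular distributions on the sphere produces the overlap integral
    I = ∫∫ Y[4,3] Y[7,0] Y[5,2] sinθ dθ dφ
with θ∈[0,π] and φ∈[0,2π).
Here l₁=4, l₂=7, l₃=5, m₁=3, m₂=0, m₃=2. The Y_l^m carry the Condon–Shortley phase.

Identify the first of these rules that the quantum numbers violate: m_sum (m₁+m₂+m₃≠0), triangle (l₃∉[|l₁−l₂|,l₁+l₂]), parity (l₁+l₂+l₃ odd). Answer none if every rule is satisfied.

m_sum

m₁+m₂+m₃ = 3 + 0 + 2 = 5  ✗
triangle: |4−7|=3 ≤ l₃=5 ≤ 4+7=11
parity: l₁+l₂+l₃ = 16 is even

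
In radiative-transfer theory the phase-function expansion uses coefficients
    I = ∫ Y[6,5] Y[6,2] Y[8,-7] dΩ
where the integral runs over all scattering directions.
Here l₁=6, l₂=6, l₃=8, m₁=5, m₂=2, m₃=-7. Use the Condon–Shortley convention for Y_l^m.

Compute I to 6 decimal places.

Checks pass: Σm=0; 20 even; l₃=8∈[0,12].
(2·6+1)(2·6+1)(2·8+1) = 2873
Δ: 4! 8! 8! / 21! → 1/1309458150
sum: t=0:+1/49766400 t=1:−1/3110400 t=2:+1/1327104 t=3:−1/3110400 t=4:+1/49766400 = 1/6635520
3j²(6 6 8; 0 0 0) = Δ·Π!·Σ² = 350/46189  (sign +1)
sum: t=0:+1/4877107200 t=1:−1/1219276800 = -1/1625702400
3j²(6 6 8; 5 2 -7) = Δ·Π!·Σ² = 33/2261  (sign +1)
combine: 4πI² = 2873·350/46189·33/2261 = 1950/6137
take √, sign +1: I = 0.15901362

0.159014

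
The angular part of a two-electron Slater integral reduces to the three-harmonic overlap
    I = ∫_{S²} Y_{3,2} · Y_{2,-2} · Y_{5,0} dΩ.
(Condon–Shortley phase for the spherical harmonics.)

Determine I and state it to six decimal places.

Checks pass: Σm=0; 10 even; l₃=5∈[1,5].
(2·3+1)(2·2+1)(2·5+1) = 385
Δ: 0! 6! 4! / 11! → 1/2310
sum: t=0:+1/144 = 1/144
3j²(3 2 5; 0 0 0) = Δ·Π!·Σ² = 10/231  (sign -1)
sum: t=0:+1/2880 = 1/2880
3j²(3 2 5; 2 -2 0) = Δ·Π!·Σ² = 1/462  (sign -1)
combine: 4πI² = 385·10/231·1/462 = 25/693
take √, sign +1: I = 0.05357948

0.053579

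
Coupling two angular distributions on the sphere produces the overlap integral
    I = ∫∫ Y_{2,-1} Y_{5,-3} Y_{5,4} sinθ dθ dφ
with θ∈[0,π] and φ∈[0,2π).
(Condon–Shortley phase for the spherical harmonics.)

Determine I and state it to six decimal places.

Checks pass: Σm=0; 12 even; l₃=5∈[3,7].
(2·2+1)(2·5+1)(2·5+1) = 605
Δ: 2! 2! 8! / 13! → 1/38610
sum: t=0:+1/2880 t=1:−1/576 t=2:+1/2880 = -1/960
3j²(2 5 5; 0 0 0) = Δ·Π!·Σ² = 10/429  (sign +1)
sum: t=1:−1/10080 t=2:+1/80640 = -1/11520
3j²(2 5 5; -1 -3 4) = Δ·Π!·Σ² = 49/1430  (sign +1)
combine: 4πI² = 605·10/429·49/1430 = 245/507
take √, sign +1: I = 0.19609844

0.196098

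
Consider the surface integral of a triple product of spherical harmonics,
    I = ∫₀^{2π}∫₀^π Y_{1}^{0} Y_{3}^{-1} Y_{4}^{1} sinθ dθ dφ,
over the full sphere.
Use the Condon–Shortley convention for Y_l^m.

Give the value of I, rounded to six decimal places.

-0.238414

Checks pass: Σm=0; 8 even; l₃=4∈[2,4].
(2·1+1)(2·3+1)(2·4+1) = 189
Δ: 0! 2! 6! / 9! → 1/252
sum: t=0:+1/36 = 1/36
3j²(1 3 4; 0 0 0) = Δ·Π!·Σ² = 4/63  (sign +1)
sum: t=0:+1/48 = 1/48
3j²(1 3 4; 0 -1 1) = Δ·Π!·Σ² = 5/84  (sign -1)
combine: 4πI² = 189·4/63·5/84 = 5/7
take √, sign -1: I = -0.23841361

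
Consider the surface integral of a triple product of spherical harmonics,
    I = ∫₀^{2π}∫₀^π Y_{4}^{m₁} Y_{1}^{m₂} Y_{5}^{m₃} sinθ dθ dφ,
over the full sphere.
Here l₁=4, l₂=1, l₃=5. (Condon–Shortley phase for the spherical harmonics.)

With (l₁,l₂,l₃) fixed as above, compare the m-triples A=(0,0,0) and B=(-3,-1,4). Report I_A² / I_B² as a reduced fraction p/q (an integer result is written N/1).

Shared (l₁,l₂,l₃)=(4,1,5): N and (l;000)² cancel in I_A²/I_B².
A: Δ = 0!·8!·2!/11! = 1/495; Racah Σ t=0..0: t=0:+1/576 = 1/576; ⇒ 3j(4 1 5; 0 0 0)² = 5/99, sgn -1
B: Δ = 0!·8!·2!/11! = 1/495; Racah Σ t=0..0: t=0:+1/10080 = 1/10080; ⇒ 3j(4 1 5; -3 -1 4)² = 4/55, sgn -1
I_A²/I_B² = (5/99)/(4/55) = 25/36

25/36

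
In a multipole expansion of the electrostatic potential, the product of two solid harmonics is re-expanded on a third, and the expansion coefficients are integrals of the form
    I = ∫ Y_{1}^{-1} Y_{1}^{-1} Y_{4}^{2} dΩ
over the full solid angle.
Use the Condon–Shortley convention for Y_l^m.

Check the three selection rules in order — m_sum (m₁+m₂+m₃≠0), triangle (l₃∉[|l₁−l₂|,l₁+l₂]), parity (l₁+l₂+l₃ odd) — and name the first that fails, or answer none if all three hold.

triangle

m₁+m₂+m₃ = -1 − 1 + 2 = 0  ✓
triangle: |1−1|=0 ≤ l₃=4 ≤ 1+1=2  ✗
parity: l₁+l₂+l₃ = 6 is even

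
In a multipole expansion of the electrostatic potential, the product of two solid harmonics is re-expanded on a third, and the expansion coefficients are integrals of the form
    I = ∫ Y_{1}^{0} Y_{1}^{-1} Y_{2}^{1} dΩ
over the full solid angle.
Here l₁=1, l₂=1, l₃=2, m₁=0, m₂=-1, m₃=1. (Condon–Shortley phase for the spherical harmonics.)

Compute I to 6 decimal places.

-0.218510

Rules hold: Σm=0, L=4 even, 0≤2≤2.
N = 3·3·5 = 45
Δ = 0!·2!·2!/5! = 1/30
Racah Σ t=0..0: t=0:+1/1 = 1/1
⇒ 3j(1 1 2; 0 0 0)² = 2/15, sgn +1
Racah Σ t=0..0: t=0:+1/2 = 1/2
⇒ 3j(1 1 2; 0 -1 1)² = 1/10, sgn -1
4πI² = N·(3j₀)²·(3jₘ)² = 3/5
I = -1·√(0.6/4π) = -0.21850969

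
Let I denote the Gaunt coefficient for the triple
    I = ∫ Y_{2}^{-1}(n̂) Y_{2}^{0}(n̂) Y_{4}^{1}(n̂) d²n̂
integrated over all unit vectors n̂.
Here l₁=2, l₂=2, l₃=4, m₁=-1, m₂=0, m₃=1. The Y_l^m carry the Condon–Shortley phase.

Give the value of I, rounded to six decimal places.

Checks pass: Σm=0; 8 even; l₃=4∈[0,4].
(2·2+1)(2·2+1)(2·4+1) = 225
Δ: 0! 4! 4! / 9! → 1/630
sum: t=0:+1/16 = 1/16
3j²(2 2 4; 0 0 0) = Δ·Π!·Σ² = 2/35  (sign +1)
sum: t=0:+1/24 = 1/24
3j²(2 2 4; -1 0 1) = Δ·Π!·Σ² = 1/21  (sign -1)
combine: 4πI² = 225·2/35·1/21 = 30/49
take √, sign -1: I = -0.22072812

-0.220728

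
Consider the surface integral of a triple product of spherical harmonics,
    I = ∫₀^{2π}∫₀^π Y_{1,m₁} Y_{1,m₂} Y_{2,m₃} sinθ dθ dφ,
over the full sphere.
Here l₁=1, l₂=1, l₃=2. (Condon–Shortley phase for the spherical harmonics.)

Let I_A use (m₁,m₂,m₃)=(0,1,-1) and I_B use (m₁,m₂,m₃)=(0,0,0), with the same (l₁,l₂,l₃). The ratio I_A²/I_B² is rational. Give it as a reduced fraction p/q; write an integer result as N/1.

Same 1,1,2: normalisation and zero-m 3j drop out of the ratio.
A: Δ: 0! 2! 2! / 5! → 1/30; sum: t=0:+1/2 = 1/2; 3j²(1 1 2; 0 1 -1) = Δ·Π!·Σ² = 1/10  (sign -1)
B: Δ: 0! 2! 2! / 5! → 1/30; sum: t=0:+1/1 = 1/1; 3j²(1 1 2; 0 0 0) = Δ·Π!·Σ² = 2/15  (sign +1)
I_A²/I_B² = (1/10)/(2/15) = 3/4

3/4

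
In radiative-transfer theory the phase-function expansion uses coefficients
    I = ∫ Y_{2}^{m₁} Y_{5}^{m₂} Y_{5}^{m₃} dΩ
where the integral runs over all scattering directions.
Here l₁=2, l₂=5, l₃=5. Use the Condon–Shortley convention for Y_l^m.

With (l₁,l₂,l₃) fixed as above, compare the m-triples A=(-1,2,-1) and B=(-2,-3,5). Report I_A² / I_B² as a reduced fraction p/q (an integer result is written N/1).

l's match ⇒ only the (l;m) 3-j factors differ between A and B.
A: triangle coeff Δ(2,5,5) = 1/38610; Σ_t [1,2]: t=1:−1/2880 t=2:+1/1440 = 1/2880; (3j)²=7/715 [(2 5 5; -1 2 -1)], sign=+1
B: triangle coeff Δ(2,5,5) = 1/38610; Σ_t [2,2]: t=2:+1/161280 = 1/161280; (3j)²=1/143 [(2 5 5; -2 -3 5)], sign=+1
I_A²/I_B² = (7/715)/(1/143) = 7/5

7/5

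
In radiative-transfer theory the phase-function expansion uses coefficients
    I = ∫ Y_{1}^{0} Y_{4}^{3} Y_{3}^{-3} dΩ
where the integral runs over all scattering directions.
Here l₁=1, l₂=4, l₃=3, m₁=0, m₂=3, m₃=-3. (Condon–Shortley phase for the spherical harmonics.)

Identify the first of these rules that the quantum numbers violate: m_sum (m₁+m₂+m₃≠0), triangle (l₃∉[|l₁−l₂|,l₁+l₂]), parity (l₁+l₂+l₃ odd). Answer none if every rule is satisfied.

none

m₁+m₂+m₃ = 0 + 3 − 3 = 0  ✓
triangle: |1−4|=3 ≤ l₃=3 ≤ 1+4=5  ✓
parity: l₁+l₂+l₃ = 8 is even  ✓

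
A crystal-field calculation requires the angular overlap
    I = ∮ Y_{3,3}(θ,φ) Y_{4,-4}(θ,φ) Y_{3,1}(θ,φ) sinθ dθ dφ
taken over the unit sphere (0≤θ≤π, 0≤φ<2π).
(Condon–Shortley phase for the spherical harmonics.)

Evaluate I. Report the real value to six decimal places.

Checks pass: Σm=0; 10 even; l₃=3∈[1,7].
(2·3+1)(2·4+1)(2·3+1) = 441
Δ: 4! 2! 4! / 11! → 1/34650
sum: t=1:−1/72 t=2:+1/16 t=3:−1/72 = 5/144
3j²(3 4 3; 0 0 0) = Δ·Π!·Σ² = 2/77  (sign -1)
sum: t=0:+1/1152 = 1/1152
3j²(3 4 3; 3 -4 1) = Δ·Π!·Σ² = 1/33  (sign +1)
combine: 4πI² = 441·2/77·1/33 = 42/121
take √, sign -1: I = -0.16619847

-0.166198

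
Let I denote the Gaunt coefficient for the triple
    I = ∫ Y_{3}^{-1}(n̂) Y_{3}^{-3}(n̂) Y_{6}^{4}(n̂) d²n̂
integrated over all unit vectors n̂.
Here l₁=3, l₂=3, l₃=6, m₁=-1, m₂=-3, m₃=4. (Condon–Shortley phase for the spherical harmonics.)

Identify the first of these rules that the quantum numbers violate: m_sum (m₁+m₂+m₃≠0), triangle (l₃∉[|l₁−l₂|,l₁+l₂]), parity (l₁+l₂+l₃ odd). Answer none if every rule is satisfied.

azimuthal sum: -1 − 3 + 4 = 0  ✓
0 ≤ 6 ≤ 6 (triangle on l)  ✓
L = 3 + 3 + 6 = 12 (even)  ✓

none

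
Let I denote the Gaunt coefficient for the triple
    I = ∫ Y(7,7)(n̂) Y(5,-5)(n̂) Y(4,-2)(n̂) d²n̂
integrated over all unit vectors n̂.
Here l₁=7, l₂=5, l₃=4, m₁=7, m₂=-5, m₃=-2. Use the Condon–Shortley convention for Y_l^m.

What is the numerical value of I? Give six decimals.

Rules hold: Σm=0, L=16 even, 2≤4≤12.
N = 15·11·9 = 1485
Δ = 8!·6!·2!/17! = 1/6126120
Racah Σ t=3..5: t=3:−1/69120 t=4:+1/20736 t=5:−1/69120 = 1/51840
⇒ 3j(7 5 4; 0 0 0)² = 280/21879, sgn +1
Racah Σ t=0..0: t=0:+1/58060800 = 1/58060800
⇒ 3j(7 5 4; 7 -5 -2)² = 3/136, sgn +1
4πI² = N·(3j₀)²·(3jₘ)² = 1575/3757
I = +1·√(0.419217/4π) = 0.18264793

0.182648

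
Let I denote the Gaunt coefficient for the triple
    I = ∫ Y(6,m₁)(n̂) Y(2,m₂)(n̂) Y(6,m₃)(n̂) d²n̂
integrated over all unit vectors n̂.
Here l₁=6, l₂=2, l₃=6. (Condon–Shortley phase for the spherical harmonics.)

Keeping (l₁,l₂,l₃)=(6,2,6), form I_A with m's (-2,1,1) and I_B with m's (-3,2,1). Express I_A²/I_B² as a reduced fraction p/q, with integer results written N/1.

Same 6,2,6: normalisation and zero-m 3j drop out of the ratio.
A: Δ: 2! 10! 2! / 15! → 1/90090; sum: t=1:−1/60480 t=2:+1/34560 = 1/80640; 3j²(6 2 6; -2 1 1) = Δ·Π!·Σ² = 6/1001  (sign -1)
B: Δ: 2! 10! 2! / 15! → 1/90090; sum: t=2:+1/120960 = 1/120960; 3j²(6 2 6; -3 2 1) = Δ·Π!·Σ² = 24/1001  (sign -1)
I_A²/I_B² = (6/1001)/(24/1001) = 1/4

1/4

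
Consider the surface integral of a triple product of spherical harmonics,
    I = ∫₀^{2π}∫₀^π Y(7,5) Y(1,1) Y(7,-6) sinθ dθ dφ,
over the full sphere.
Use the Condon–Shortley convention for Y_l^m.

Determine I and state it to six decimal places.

0.000000

l₁+l₂+l₃=15 is odd: 3j(l;000)=0 ⇒ I=0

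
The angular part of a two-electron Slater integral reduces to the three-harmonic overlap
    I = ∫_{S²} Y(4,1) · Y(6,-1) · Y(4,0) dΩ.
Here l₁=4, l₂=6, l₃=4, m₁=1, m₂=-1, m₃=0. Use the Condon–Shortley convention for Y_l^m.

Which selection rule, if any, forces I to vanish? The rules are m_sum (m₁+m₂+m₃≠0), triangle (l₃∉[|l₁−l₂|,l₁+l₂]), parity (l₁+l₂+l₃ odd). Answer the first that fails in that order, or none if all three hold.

Σmᵢ = 0  ✓
l₃∈[|l₁−l₂|,l₁+l₂]=[2,10], have l₃=4  ✓
Σlᵢ = 14 ⇒ even  ✓

none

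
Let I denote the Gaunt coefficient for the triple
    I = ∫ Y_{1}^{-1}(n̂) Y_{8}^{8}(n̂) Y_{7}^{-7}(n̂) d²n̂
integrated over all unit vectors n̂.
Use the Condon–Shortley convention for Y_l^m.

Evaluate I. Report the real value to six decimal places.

m-sum 0 ✓  L=16 even ✓  7≤7≤9 ✓
Π(2lᵢ+1) = 3×17×15 = 765
triangle coeff Δ(1,8,7) = 1/2040
Σ_t [1,1]: t=1:−1/25401600 = -1/25401600
(3j)²=8/255 [(1 8 7; 0 0 0)], sign=+1
Σ_t [2,2]: t=2:+1/174356582400 = 1/174356582400
(3j)²=1/17 [(1 8 7; -1 8 -7)], sign=+1
⇒ 4πI² = 24/17
I = (+1)√(24/17/(4π)) = 0.33517856

0.335179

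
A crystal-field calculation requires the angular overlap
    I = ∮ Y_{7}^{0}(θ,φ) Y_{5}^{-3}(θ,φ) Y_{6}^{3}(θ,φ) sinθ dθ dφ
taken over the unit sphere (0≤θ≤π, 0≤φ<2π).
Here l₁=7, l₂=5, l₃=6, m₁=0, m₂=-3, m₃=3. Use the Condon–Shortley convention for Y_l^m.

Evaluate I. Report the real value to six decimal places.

Rules hold: Σm=0, L=18 even, 2≤6≤12.
N = 15·11·13 = 2145
Δ = 6!·8!·4!/19! = 1/174594420
Racah Σ t=1..5: t=1:−1/4147200 t=2:+1/207360 t=3:−1/82944 t=4:+1/207360 t=5:−1/4147200 = -1/345600
⇒ 3j(7 5 6; 0 0 0)² = 420/46189, sgn -1
Racah Σ t=0..2: t=0:+1/14515200 t=1:−1/1036800 t=2:+1/829440 = 1/3225600
⇒ 3j(7 5 6; 0 -3 3)² = 567/230945, sgn -1
4πI² = N·(3j₀)²·(3jₘ)² = 714420/14919047
I = +1·√(0.0478864/4π) = 0.06173072

0.061731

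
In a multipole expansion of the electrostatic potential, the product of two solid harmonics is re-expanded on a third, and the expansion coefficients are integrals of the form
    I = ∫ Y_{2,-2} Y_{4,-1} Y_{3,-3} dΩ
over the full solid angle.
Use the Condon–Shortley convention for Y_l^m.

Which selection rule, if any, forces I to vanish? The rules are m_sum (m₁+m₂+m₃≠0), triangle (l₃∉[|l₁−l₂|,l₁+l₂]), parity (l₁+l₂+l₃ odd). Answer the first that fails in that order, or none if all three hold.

m₁+m₂+m₃ = -2 − 1 − 3 = -6  ✗
triangle: |2−4|=2 ≤ l₃=3 ≤ 2+4=6
parity: l₁+l₂+l₃ = 9 is odd

m_sum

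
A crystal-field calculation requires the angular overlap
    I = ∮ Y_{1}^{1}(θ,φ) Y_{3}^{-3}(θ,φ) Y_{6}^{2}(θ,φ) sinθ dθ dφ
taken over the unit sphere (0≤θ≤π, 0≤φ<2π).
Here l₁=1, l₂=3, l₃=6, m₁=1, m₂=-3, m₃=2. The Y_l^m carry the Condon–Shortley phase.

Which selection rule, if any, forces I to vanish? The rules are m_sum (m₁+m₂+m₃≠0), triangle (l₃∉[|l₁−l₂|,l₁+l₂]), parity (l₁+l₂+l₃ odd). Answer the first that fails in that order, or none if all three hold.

triangle

m₁+m₂+m₃ = 1 − 3 + 2 = 0  ✓
triangle: |1−3|=2 ≤ l₃=6 ≤ 1+3=4  ✗
parity: l₁+l₂+l₃ = 10 is even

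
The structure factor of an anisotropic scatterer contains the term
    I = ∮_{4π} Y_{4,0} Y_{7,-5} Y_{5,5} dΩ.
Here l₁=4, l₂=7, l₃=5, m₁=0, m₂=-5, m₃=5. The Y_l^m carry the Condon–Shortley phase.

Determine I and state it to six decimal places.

Checks pass: Σm=0; 16 even; l₃=5∈[3,11].
(2·4+1)(2·7+1)(2·5+1) = 1485
Δ: 6! 2! 8! / 17! → 1/6126120
sum: t=2:+1/69120 t=3:−1/20736 t=4:+1/69120 = -1/51840
3j²(4 7 5; 0 0 0) = Δ·Π!·Σ² = 280/21879  (sign +1)
sum: t=2:+1/3870720 = 1/3870720
3j²(4 7 5; 0 -5 5) = Δ·Π!·Σ² = 135/6188  (sign +1)
combine: 4πI² = 1485·280/21879·135/6188 = 20250/48841
take √, sign +1: I = 0.18164160

0.181642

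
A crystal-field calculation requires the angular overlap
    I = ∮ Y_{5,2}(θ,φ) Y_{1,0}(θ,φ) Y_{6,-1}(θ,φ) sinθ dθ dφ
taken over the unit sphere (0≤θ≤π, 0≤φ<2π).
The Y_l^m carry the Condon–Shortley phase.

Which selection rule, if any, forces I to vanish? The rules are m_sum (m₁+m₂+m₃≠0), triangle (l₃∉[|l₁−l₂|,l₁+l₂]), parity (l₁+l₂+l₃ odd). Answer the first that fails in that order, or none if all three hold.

Σmᵢ = 1  ✗
l₃∈[|l₁−l₂|,l₁+l₂]=[4,6], have l₃=6
Σlᵢ = 12 ⇒ even

m_sum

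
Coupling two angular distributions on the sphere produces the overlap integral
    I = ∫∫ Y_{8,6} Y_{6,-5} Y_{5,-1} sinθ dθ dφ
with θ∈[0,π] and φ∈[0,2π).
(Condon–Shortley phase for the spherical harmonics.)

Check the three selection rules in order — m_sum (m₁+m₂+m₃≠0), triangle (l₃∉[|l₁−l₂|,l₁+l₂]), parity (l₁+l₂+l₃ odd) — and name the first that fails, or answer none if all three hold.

Σmᵢ = 0  ✓
l₃∈[|l₁−l₂|,l₁+l₂]=[2,14], have l₃=5  ✓
Σlᵢ = 19 ⇒ odd  ✗

parity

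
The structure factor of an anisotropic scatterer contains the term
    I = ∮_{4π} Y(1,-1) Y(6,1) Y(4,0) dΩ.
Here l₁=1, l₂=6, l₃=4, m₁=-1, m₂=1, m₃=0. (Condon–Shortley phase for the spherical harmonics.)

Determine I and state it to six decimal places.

0.000000

triangle: need 5≤l₃≤7, have 4; I=0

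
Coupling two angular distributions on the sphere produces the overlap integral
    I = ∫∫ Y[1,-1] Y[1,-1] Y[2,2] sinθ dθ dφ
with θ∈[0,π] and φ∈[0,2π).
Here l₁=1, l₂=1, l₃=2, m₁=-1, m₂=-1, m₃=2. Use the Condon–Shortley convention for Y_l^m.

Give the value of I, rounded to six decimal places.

0.309019

Checks pass: Σm=0; 4 even; l₃=2∈[0,2].
(2·1+1)(2·1+1)(2·2+1) = 45
Δ: 0! 2! 2! / 5! → 1/30
sum: t=0:+1/1 = 1/1
3j²(1 1 2; 0 0 0) = Δ·Π!·Σ² = 2/15  (sign +1)
sum: t=0:+1/4 = 1/4
3j²(1 1 2; -1 -1 2) = Δ·Π!·Σ² = 1/5  (sign +1)
combine: 4πI² = 45·2/15·1/5 = 6/5
take √, sign +1: I = 0.30901936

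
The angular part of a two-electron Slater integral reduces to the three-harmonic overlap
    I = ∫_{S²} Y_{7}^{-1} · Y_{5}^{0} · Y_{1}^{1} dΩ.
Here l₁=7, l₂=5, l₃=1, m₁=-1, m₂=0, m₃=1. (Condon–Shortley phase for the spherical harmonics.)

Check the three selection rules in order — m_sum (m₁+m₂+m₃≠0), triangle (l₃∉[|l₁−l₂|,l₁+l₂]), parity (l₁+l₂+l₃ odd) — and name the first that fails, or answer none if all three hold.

azimuthal sum: -1 + 0 + 1 = 0  ✓
2 ≤ 1 ≤ 12 (triangle on l)  ✗
L = 7 + 5 + 1 = 13 (odd)

triangle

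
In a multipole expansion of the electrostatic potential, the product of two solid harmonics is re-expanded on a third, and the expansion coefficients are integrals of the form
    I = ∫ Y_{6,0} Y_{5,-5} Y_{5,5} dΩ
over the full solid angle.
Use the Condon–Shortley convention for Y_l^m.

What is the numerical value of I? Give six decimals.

0.046023

m-sum 0 ✓  L=16 even ✓  1≤5≤11 ✓
Π(2lᵢ+1) = 13×11×11 = 1573
triangle coeff Δ(6,5,5) = 1/28588560
Σ_t [1,5]: t=1:−1/345600 t=2:+1/13824 t=3:−1/5184 t=4:+1/13824 t=5:−1/345600 = -7/129600
(3j)²=80/7293 [(6 5 5; 0 0 0)], sign=+1
Σ_t [0,0]: t=0:+1/12441600 = 1/12441600
(3j)²=15/9724 [(6 5 5; 0 -5 5)], sign=+1
⇒ 4πI² = 100/3757
I = (+1)√(100/3757/(4π)) = 0.04602295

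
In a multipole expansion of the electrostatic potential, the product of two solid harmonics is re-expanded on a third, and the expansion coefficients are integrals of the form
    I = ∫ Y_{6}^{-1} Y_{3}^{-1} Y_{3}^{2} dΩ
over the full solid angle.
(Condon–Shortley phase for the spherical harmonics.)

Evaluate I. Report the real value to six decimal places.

Checks pass: Σm=0; 12 even; l₃=3∈[3,9].
(2·6+1)(2·3+1)(2·3+1) = 637
Δ: 6! 6! 0! / 13! → 1/12012
sum: t=3:−1/1296 = -1/1296
3j²(6 3 3; 0 0 0) = Δ·Π!·Σ² = 100/3003  (sign +1)
sum: t=2:+1/5760 = 1/5760
3j²(6 3 3; -1 -1 2) = Δ·Π!·Σ² = 5/572  (sign -1)
combine: 4πI² = 637·100/3003·5/572 = 875/4719
take √, sign -1: I = -0.12147142

-0.121471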